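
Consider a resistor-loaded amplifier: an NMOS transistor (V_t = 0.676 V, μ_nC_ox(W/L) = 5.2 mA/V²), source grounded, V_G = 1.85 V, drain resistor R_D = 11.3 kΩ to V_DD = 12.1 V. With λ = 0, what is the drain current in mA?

V_GS = V_G = 1.85 V, so V_ov = 1.85 − 0.676 = 1.17 V.
Assume saturation: I_D = ½ k_n V_ov² = 0.5 × 5.2 × 1.17² = 3.58 mA, giving V_DS = V_DD − I_D R_D = 12.1 − 3.58 × 11.3 = -28.4 V.
But -28.4 V < V_ov = 1.17 V, so the device is actually in triode.
In triode I_D = k_n[V_ov V_DS − ½ V_DS²] and I_D = (V_DD − V_DS)/R_D. Equating: 29.4 V_DS² − 69.98 V_DS + 12.1 = 0, giving V_DS = 0.188 V (the root below V_ov).
I_D = (12.1 − 0.188) / 11.3 = 1.05 mA.

I_D = 1.05 mA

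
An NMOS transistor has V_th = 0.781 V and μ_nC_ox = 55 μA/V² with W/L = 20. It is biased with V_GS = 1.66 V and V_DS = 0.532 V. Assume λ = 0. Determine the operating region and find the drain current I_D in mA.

Triode; I_D = 0.359 mA

k_n = μ_nC_ox · (W/L) = 1.1 mA/V².
V_ov = V_GS − V_th = 1.66 − 0.781 = 0.879 V.
Since V_DS = 0.532 V < V_ov = 0.879 V, the device is in the triode region.
I_D = k_n [V_ov · V_DS − ½ V_DS²] = 1.1 × [0.879 × 0.532 − 0.5 × 0.532²] = 0.359 mA.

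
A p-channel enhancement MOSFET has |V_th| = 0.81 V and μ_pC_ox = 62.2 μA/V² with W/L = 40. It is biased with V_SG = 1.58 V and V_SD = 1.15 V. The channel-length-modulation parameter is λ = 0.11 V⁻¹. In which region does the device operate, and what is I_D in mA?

k_p = μ_pC_ox · (W/L) = 2.488 mA/V².
V_ov = V_SG − |V_th| = 1.58 − 0.81 = 0.77 V.
Since V_SD = 1.15 V ≥ V_ov = 0.77 V, the device is in saturation.
I_D = ½ k_p V_ov² (1 + λ V_SD) = 0.5 × 2.488 × 0.77² × (1 + 0.11 × 1.15) = 0.831 mA.

Saturation; I_D = 0.831 mA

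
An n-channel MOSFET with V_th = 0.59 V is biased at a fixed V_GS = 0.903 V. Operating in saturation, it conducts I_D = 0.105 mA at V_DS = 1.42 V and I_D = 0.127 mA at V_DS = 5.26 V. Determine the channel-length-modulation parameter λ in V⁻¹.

λ = 0.0591 V⁻¹

With V_GS fixed, I_D ∝ (1 + λ V_DS) in saturation, so I_D2/I_D1 = (1 + λ V_DS2)/(1 + λ V_DS1).
0.127/0.105 = 1.21 = (1 + 5.26 λ)/(1 + 1.42 λ).
Solving: λ (I_D1 V_DS2 − I_D2 V_DS1) = I_D2 − I_D1, so λ = (0.127 − 0.105) / (0.105 × 5.26 − 0.127 × 1.42) = 0.022 / 0.372 = 0.0591 V⁻¹.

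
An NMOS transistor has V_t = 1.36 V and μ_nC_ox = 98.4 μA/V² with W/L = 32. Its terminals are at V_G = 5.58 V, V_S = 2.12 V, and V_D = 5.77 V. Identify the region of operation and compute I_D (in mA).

V_GS = V_G − V_S = 5.58 − 2.12 = 3.46 V; V_DS = V_D − V_S = 5.77 − 2.12 = 3.65 V.
k_n = μ_nC_ox · (W/L) = 3.149 mA/V².
V_ov = V_GS − V_t = 3.46 − 1.36 = 2.1 V.
Since V_DS = 3.65 V ≥ V_ov = 2.1 V, the device is in saturation.
I_D = ½ k_n V_ov² = 0.5 × 3.149 × 2.1² = 6.94 mA.

Saturation; I_D = 6.94 mA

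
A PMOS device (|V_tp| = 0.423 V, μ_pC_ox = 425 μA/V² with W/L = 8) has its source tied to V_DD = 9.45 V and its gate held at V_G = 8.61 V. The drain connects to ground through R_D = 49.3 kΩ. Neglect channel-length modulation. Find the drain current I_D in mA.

V_SG = V_DD − V_G = 9.45 − 8.61 = 0.84 V, so V_ov = 0.84 − 0.423 = 0.417 V.
k_p = μ_pC_ox · (W/L) = 3.4 mA/V².
Assume saturation: I_D = ½ k_p V_ov² = 0.5 × 3.4 × 0.417² = 0.296 mA, giving V_SD = V_DD − I_D R_D = 9.45 − 0.296 × 49.3 = -5.12 V.
But -5.12 V < V_ov = 0.417 V, so the device is actually in triode.
In triode I_D = k_p[V_ov V_SD − ½ V_SD²] and I_D = (V_DD − V_SD)/R_D. Equating: 83.8 V_SD² − 70.9 V_SD + 9.45 = 0, giving V_SD = 0.166 V (the root below V_ov).
I_D = (9.45 − 0.166) / 49.3 = 0.188 mA.

I_D = 0.188 mA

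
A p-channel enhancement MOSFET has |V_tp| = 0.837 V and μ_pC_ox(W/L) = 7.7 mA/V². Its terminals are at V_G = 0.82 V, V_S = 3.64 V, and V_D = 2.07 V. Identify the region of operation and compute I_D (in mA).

V_SG = V_S − V_G = 3.64 − 0.82 = 2.82 V; V_SD = V_S − V_D = 3.64 − 2.07 = 1.57 V.
V_ov = V_SG − |V_tp| = 2.82 − 0.837 = 1.98 V.
Since V_SD = 1.57 V < V_ov = 1.98 V, the device is in the triode region.
I_D = k_p [V_ov · V_SD − ½ V_SD²] = 7.7 × [1.98 × 1.57 − 0.5 × 1.57²] = 14.5 mA.

Triode; I_D = 14.5 mA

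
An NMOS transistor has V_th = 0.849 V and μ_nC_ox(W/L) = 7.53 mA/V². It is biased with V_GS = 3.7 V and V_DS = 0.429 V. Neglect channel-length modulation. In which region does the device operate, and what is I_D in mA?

Triode; I_D = 8.52 mA

V_ov = V_GS − V_th = 3.7 − 0.849 = 2.85 V.
Since V_DS = 0.429 V < V_ov = 2.85 V, the device is in the triode region.
I_D = k_n [V_ov · V_DS − ½ V_DS²] = 7.53 × [2.85 × 0.429 − 0.5 × 0.429²] = 8.52 mA.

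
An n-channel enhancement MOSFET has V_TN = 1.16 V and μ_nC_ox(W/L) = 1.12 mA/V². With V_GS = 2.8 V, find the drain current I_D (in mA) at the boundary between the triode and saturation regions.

At the boundary V_DS = V_ov = V_GS − V_TN = 2.8 − 1.16 = 1.64 V.
I_D = ½ k_n V_ov² = 0.5 × 1.12 × 1.64² = 1.51 mA.

I_D = 1.51 mA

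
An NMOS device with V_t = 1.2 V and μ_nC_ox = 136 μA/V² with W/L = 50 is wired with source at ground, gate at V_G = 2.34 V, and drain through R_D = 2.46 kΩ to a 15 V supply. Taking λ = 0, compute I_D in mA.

I_D = 4.42 mA

V_GS = V_G = 2.34 V, so V_ov = 2.34 − 1.2 = 1.14 V.
k_n = μ_nC_ox · (W/L) = 6.8 mA/V².
Assume saturation: I_D = ½ k_n V_ov² = 0.5 × 6.8 × 1.14² = 4.42 mA, giving V_DS = V_DD − I_D R_D = 15 − 4.42 × 2.46 = 4.13 V.
V_DS = 4.13 V ≥ V_ov = 1.14 V, confirming saturation.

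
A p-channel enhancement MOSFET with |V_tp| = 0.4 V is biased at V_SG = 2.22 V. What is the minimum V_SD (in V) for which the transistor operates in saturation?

V_SD,sat = 1.82 V

The boundary between triode and saturation is V_SD = V_SG − |V_tp| = V_ov.
V_ov = 2.22 − 0.4 = 1.82 V.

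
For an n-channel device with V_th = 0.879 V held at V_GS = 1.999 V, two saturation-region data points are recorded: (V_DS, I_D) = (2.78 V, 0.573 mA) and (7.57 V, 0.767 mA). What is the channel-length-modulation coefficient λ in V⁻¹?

λ = 0.0880 V⁻¹

With V_GS fixed, I_D ∝ (1 + λ V_DS) in saturation, so I_D2/I_D1 = (1 + λ V_DS2)/(1 + λ V_DS1).
0.767/0.573 = 1.339 = (1 + 7.57 λ)/(1 + 2.78 λ).
Solving: λ (I_D1 V_DS2 − I_D2 V_DS1) = I_D2 − I_D1, so λ = (0.767 − 0.573) / (0.573 × 7.57 − 0.767 × 2.78) = 0.194 / 2.21 = 0.088 V⁻¹.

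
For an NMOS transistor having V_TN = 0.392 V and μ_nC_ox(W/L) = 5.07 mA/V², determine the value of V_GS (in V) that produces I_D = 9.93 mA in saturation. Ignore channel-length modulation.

V_GS = 2.37 V

In saturation I_D = ½ k_n (V_GS − V_TN)², so V_GS − V_TN = √(2 I_D / k_n) = √(2 × 9.93 / 5.07) = 1.98 V.
V_GS = 0.392 + 1.98 = 2.37 V.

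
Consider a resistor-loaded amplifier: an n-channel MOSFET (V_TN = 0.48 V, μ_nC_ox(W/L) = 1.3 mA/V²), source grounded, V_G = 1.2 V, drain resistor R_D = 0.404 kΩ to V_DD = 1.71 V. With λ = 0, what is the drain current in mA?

I_D = 0.337 mA

V_GS = V_G = 1.2 V, so V_ov = 1.2 − 0.48 = 0.72 V.
Assume saturation: I_D = ½ k_n V_ov² = 0.5 × 1.3 × 0.72² = 0.337 mA, giving V_DS = V_DD − I_D R_D = 1.71 − 0.337 × 0.404 = 1.57 V.
V_DS = 1.57 V ≥ V_ov = 0.72 V, confirming saturation.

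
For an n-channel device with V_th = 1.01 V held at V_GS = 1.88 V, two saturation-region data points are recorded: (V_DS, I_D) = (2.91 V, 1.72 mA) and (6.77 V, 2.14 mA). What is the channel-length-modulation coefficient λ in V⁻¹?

With V_GS fixed, I_D ∝ (1 + λ V_DS) in saturation, so I_D2/I_D1 = (1 + λ V_DS2)/(1 + λ V_DS1).
2.14/1.72 = 1.244 = (1 + 6.77 λ)/(1 + 2.91 λ).
Solving: λ (I_D1 V_DS2 − I_D2 V_DS1) = I_D2 − I_D1, so λ = (2.14 − 1.72) / (1.72 × 6.77 − 2.14 × 2.91) = 0.42 / 5.42 = 0.0775 V⁻¹.

λ = 0.0775 V⁻¹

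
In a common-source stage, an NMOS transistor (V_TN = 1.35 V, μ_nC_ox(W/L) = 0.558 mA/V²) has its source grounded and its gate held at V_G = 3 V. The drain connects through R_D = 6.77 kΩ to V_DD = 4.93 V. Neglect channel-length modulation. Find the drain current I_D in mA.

I_D = 0.597 mA

V_GS = V_G = 3 V, so V_ov = 3 − 1.35 = 1.65 V.
Assume saturation: I_D = ½ k_n V_ov² = 0.5 × 0.558 × 1.65² = 0.76 mA, giving V_DS = V_DD − I_D R_D = 4.93 − 0.76 × 6.77 = -0.212 V.
But -0.212 V < V_ov = 1.65 V, so the device is actually in triode.
In triode I_D = k_n[V_ov V_DS − ½ V_DS²] and I_D = (V_DD − V_DS)/R_D. Equating: 1.89 V_DS² − 7.233 V_DS + 4.93 = 0, giving V_DS = 0.887 V (the root below V_ov).
I_D = (4.93 − 0.887) / 6.77 = 0.597 mA.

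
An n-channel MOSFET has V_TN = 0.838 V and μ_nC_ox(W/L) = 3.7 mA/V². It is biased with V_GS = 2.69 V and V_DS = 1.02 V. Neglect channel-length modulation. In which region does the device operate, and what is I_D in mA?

Triode; I_D = 5.06 mA

V_ov = V_GS − V_TN = 2.69 − 0.838 = 1.85 V.
Since V_DS = 1.02 V < V_ov = 1.85 V, the device is in the triode region.
I_D = k_n [V_ov · V_DS − ½ V_DS²] = 3.7 × [1.85 × 1.02 − 0.5 × 1.02²] = 5.06 mA.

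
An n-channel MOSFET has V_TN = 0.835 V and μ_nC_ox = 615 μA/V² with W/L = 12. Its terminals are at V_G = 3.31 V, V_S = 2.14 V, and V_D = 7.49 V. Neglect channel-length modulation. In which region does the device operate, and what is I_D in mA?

Saturation; I_D = 0.414 mA

V_GS = V_G − V_S = 3.31 − 2.14 = 1.17 V; V_DS = V_D − V_S = 7.49 − 2.14 = 5.35 V.
k_n = μ_nC_ox · (W/L) = 7.38 mA/V².
V_ov = V_GS − V_TN = 1.17 − 0.835 = 0.335 V.
Since V_DS = 5.35 V ≥ V_ov = 0.335 V, the device is in saturation.
I_D = ½ k_n V_ov² = 0.5 × 7.38 × 0.335² = 0.414 mA.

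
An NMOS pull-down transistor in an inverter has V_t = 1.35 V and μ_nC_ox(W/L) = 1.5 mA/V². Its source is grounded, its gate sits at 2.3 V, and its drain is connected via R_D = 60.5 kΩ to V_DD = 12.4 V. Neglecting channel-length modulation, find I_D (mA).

V_GS = V_G = 2.3 V, so V_ov = 2.3 − 1.35 = 0.95 V.
Assume saturation: I_D = ½ k_n V_ov² = 0.5 × 1.5 × 0.95² = 0.677 mA, giving V_DS = V_DD − I_D R_D = 12.4 − 0.677 × 60.5 = -28.6 V.
But -28.6 V < V_ov = 0.95 V, so the device is actually in triode.
In triode I_D = k_n[V_ov V_DS − ½ V_DS²] and I_D = (V_DD − V_DS)/R_D. Equating: 45.4 V_DS² − 87.21 V_DS + 12.4 = 0, giving V_DS = 0.155 V (the root below V_ov).
I_D = (12.4 − 0.155) / 60.5 = 0.202 mA.

I_D = 0.202 mA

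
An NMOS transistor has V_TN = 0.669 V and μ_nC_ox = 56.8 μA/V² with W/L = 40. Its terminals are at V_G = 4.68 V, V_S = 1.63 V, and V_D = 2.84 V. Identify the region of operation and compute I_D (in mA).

V_GS = V_G − V_S = 4.68 − 1.63 = 3.05 V; V_DS = V_D − V_S = 2.84 − 1.63 = 1.21 V.
k_n = μ_nC_ox · (W/L) = 2.272 mA/V².
V_ov = V_GS − V_TN = 3.05 − 0.669 = 2.38 V.
Since V_DS = 1.21 V < V_ov = 2.38 V, the device is in the triode region.
I_D = k_n [V_ov · V_DS − ½ V_DS²] = 2.272 × [2.38 × 1.21 − 0.5 × 1.21²] = 4.88 mA.

Triode; I_D = 4.88 mA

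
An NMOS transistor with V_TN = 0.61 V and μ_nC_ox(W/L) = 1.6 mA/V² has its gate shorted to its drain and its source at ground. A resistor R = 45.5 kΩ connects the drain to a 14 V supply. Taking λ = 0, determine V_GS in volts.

V_GS = 1.20 V

With gate tied to drain, V_GS = V_DS ≥ V_GS − V_TN, so the device is in saturation.
KCL at the drain: ½ k_n (V_GS − V_TN)² = (V_DD − V_GS)/R.
Let x = V_GS − 0.61. Then 36.4 x² + x − 13.39 = 0, giving x = 0.593 V (positive root), so V_GS = 1.2 V.
I_D = (V_DD − V_GS)/R = (14 − 1.2) / 45.5 = 0.281 mA.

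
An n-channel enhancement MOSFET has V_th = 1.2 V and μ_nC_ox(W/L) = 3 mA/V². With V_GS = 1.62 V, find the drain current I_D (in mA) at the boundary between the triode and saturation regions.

At the boundary V_DS = V_ov = V_GS − V_th = 1.62 − 1.2 = 0.42 V.
I_D = ½ k_n V_ov² = 0.5 × 3 × 0.42² = 0.265 mA.

I_D = 0.265 mA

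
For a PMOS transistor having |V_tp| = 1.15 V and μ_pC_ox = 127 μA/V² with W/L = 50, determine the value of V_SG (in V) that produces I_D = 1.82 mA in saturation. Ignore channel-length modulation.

k_p = μ_pC_ox · (W/L) = 6.35 mA/V².
In saturation I_D = ½ k_p (V_SG − |V_tp|)², so V_SG − |V_tp| = √(2 I_D / k_p) = √(2 × 1.82 / 6.35) = 0.757 V.
V_SG = 1.15 + 0.757 = 1.91 V.

V_SG = 1.91 V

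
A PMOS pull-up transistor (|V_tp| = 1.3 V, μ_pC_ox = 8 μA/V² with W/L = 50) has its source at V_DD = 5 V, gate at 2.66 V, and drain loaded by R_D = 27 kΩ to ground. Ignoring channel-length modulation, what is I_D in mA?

V_SG = V_DD − V_G = 5 − 2.66 = 2.34 V, so V_ov = 2.34 − 1.3 = 1.04 V.
k_p = μ_pC_ox · (W/L) = 0.4 mA/V².
Assume saturation: I_D = ½ k_p V_ov² = 0.5 × 0.4 × 1.04² = 0.216 mA, giving V_SD = V_DD − I_D R_D = 5 − 0.216 × 27 = -0.841 V.
But -0.841 V < V_ov = 1.04 V, so the device is actually in triode.
In triode I_D = k_p[V_ov V_SD − ½ V_SD²] and I_D = (V_DD − V_SD)/R_D. Equating: 5.4 V_SD² − 12.23 V_SD + 5 = 0, giving V_SD = 0.535 V (the root below V_ov).
I_D = (5 − 0.535) / 27 = 0.165 mA.

I_D = 0.165 mA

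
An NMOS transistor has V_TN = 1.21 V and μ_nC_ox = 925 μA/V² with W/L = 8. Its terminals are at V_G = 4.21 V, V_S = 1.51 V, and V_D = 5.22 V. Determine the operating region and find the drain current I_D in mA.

Saturation; I_D = 8.21 mA

V_GS = V_G − V_S = 4.21 − 1.51 = 2.7 V; V_DS = V_D − V_S = 5.22 − 1.51 = 3.71 V.
k_n = μ_nC_ox · (W/L) = 7.4 mA/V².
V_ov = V_GS − V_TN = 2.7 − 1.21 = 1.49 V.
Since V_DS = 3.71 V ≥ V_ov = 1.49 V, the device is in saturation.
I_D = ½ k_n V_ov² = 0.5 × 7.4 × 1.49² = 8.21 mA.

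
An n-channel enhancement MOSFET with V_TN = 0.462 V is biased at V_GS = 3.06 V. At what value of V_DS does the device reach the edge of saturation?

V_DS,sat = 2.60 V

The boundary between triode and saturation is V_DS = V_GS − V_TN = V_ov.
V_ov = 3.06 − 0.462 = 2.6 V.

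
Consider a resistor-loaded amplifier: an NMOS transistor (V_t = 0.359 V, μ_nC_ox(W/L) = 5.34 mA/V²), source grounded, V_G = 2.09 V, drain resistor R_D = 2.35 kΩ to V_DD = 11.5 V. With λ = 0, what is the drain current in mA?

I_D = 4.63 mA

V_GS = V_G = 2.09 V, so V_ov = 2.09 − 0.359 = 1.73 V.
Assume saturation: I_D = ½ k_n V_ov² = 0.5 × 5.34 × 1.73² = 8 mA, giving V_DS = V_DD − I_D R_D = 11.5 − 8 × 2.35 = -7.3 V.
But -7.3 V < V_ov = 1.73 V, so the device is actually in triode.
In triode I_D = k_n[V_ov V_DS − ½ V_DS²] and I_D = (V_DD − V_DS)/R_D. Equating: 6.27 V_DS² − 22.72 V_DS + 11.5 = 0, giving V_DS = 0.608 V (the root below V_ov).
I_D = (11.5 − 0.608) / 2.35 = 4.63 mA.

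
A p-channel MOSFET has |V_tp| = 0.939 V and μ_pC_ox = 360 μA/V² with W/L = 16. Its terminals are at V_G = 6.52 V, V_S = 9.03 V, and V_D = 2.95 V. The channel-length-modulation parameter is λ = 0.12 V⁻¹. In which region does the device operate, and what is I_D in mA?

Saturation; I_D = 12.3 mA

V_SG = V_S − V_G = 9.03 − 6.52 = 2.51 V; V_SD = V_S − V_D = 9.03 − 2.95 = 6.08 V.
k_p = μ_pC_ox · (W/L) = 5.76 mA/V².
V_ov = V_SG − |V_tp| = 2.51 − 0.939 = 1.57 V.
Since V_SD = 6.08 V ≥ V_ov = 1.57 V, the device is in saturation.
I_D = ½ k_p V_ov² (1 + λ V_SD) = 0.5 × 5.76 × 1.57² × (1 + 0.12 × 6.08) = 12.3 mA.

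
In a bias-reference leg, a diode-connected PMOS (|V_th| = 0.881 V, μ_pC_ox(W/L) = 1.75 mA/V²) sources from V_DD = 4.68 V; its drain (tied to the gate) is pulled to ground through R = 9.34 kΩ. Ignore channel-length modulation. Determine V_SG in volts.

V_SG = 1.50 V

With gate tied to drain, V_SG = V_SD ≥ V_SG − |V_th|, so the device is in saturation.
KCL at the drain: ½ k_p (V_SG − |V_th|)² = (V_DD − V_SG)/R.
Let x = V_SG − 0.881. Then 8.17 x² + x − 3.799 = 0, giving x = 0.623 V (positive root), so V_SG = 1.5 V.
I_D = (V_DD − V_SG)/R = (4.68 − 1.5) / 9.34 = 0.34 mA.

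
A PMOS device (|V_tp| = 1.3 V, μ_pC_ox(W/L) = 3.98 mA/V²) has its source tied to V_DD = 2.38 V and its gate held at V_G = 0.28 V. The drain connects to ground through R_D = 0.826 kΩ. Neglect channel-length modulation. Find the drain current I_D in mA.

I_D = 1.27 mA

V_SG = V_DD − V_G = 2.38 − 0.28 = 2.1 V, so V_ov = 2.1 − 1.3 = 0.8 V.
Assume saturation: I_D = ½ k_p V_ov² = 0.5 × 3.98 × 0.8² = 1.27 mA, giving V_SD = V_DD − I_D R_D = 2.38 − 1.27 × 0.826 = 1.33 V.
V_SD = 1.33 V ≥ V_ov = 0.8 V, confirming saturation.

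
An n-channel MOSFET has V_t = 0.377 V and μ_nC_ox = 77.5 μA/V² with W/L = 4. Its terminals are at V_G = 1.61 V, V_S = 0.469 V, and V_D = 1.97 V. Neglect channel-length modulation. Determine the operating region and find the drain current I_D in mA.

Saturation; I_D = 0.0905 mA

V_GS = V_G − V_S = 1.61 − 0.469 = 1.14 V; V_DS = V_D − V_S = 1.97 − 0.469 = 1.5 V.
k_n = μ_nC_ox · (W/L) = 0.31 mA/V².
V_ov = V_GS − V_t = 1.14 − 0.377 = 0.764 V.
Since V_DS = 1.5 V ≥ V_ov = 0.764 V, the device is in saturation.
I_D = ½ k_n V_ov² = 0.5 × 0.31 × 0.764² = 0.0905 mA.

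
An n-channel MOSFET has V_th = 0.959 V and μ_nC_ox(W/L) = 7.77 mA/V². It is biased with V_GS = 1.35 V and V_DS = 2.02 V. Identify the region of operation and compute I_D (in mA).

V_ov = V_GS − V_th = 1.35 − 0.959 = 0.391 V.
Since V_DS = 2.02 V ≥ V_ov = 0.391 V, the device is in saturation.
I_D = ½ k_n V_ov² = 0.5 × 7.77 × 0.391² = 0.594 mA.

Saturation; I_D = 0.594 mA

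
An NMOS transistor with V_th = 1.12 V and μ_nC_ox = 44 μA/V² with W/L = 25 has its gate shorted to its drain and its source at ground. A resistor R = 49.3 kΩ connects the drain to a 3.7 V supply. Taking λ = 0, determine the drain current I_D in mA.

With gate tied to drain, V_GS = V_DS ≥ V_GS − V_th, so the device is in saturation.
k_n = μ_nC_ox · (W/L) = 1.1 mA/V².
KCL at the drain: ½ k_n (V_GS − V_th)² = (V_DD − V_GS)/R.
Let x = V_GS − 1.12. Then 27.1 x² + x − 2.58 = 0, giving x = 0.291 V (positive root), so V_GS = 1.41 V.
I_D = (V_DD − V_GS)/R = (3.7 − 1.41) / 49.3 = 0.0464 mA.

I_D = 0.0464 mA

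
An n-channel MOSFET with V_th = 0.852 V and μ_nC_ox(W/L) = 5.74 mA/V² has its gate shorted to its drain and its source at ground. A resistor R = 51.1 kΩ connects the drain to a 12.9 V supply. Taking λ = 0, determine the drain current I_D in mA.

With gate tied to drain, V_GS = V_DS ≥ V_GS − V_th, so the device is in saturation.
KCL at the drain: ½ k_n (V_GS − V_th)² = (V_DD − V_GS)/R.
Let x = V_GS − 0.852. Then 147 x² + x − 12.05 = 0, giving x = 0.283 V (positive root), so V_GS = 1.14 V.
I_D = (V_DD − V_GS)/R = (12.9 − 1.14) / 51.1 = 0.23 mA.

I_D = 0.230 mA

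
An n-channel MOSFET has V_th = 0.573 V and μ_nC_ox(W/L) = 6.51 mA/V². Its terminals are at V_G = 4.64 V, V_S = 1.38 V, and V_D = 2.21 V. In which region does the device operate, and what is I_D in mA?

Triode; I_D = 12.3 mA

V_GS = V_G − V_S = 4.64 − 1.38 = 3.26 V; V_DS = V_D − V_S = 2.21 − 1.38 = 0.83 V.
V_ov = V_GS − V_th = 3.26 − 0.573 = 2.69 V.
Since V_DS = 0.83 V < V_ov = 2.69 V, the device is in the triode region.
I_D = k_n [V_ov · V_DS − ½ V_DS²] = 6.51 × [2.69 × 0.83 − 0.5 × 0.83²] = 12.3 mA.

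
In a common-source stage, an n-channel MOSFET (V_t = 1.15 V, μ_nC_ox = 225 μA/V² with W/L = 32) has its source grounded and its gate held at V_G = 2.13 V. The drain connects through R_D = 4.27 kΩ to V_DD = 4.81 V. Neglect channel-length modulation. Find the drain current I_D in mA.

I_D = 1.09 mA

V_GS = V_G = 2.13 V, so V_ov = 2.13 − 1.15 = 0.98 V.
k_n = μ_nC_ox · (W/L) = 7.2 mA/V².
Assume saturation: I_D = ½ k_n V_ov² = 0.5 × 7.2 × 0.98² = 3.46 mA, giving V_DS = V_DD − I_D R_D = 4.81 − 3.46 × 4.27 = -9.95 V.
But -9.95 V < V_ov = 0.98 V, so the device is actually in triode.
In triode I_D = k_n[V_ov V_DS − ½ V_DS²] and I_D = (V_DD − V_DS)/R_D. Equating: 15.4 V_DS² − 31.13 V_DS + 4.81 = 0, giving V_DS = 0.169 V (the root below V_ov).
I_D = (4.81 − 0.169) / 4.27 = 1.09 mA.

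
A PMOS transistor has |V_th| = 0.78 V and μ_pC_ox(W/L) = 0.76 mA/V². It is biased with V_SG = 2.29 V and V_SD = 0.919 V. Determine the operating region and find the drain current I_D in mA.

Triode; I_D = 0.734 mA

V_ov = V_SG − |V_th| = 2.29 − 0.78 = 1.51 V.
Since V_SD = 0.919 V < V_ov = 1.51 V, the device is in the triode region.
I_D = k_p [V_ov · V_SD − ½ V_SD²] = 0.76 × [1.51 × 0.919 − 0.5 × 0.919²] = 0.734 mA.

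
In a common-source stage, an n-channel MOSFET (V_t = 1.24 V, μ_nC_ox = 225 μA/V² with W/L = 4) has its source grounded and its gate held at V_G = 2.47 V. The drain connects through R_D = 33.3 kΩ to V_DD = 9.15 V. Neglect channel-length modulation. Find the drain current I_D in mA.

I_D = 0.267 mA

V_GS = V_G = 2.47 V, so V_ov = 2.47 − 1.24 = 1.23 V.
k_n = μ_nC_ox · (W/L) = 0.9 mA/V².
Assume saturation: I_D = ½ k_n V_ov² = 0.5 × 0.9 × 1.23² = 0.681 mA, giving V_DS = V_DD − I_D R_D = 9.15 − 0.681 × 33.3 = -13.5 V.
But -13.5 V < V_ov = 1.23 V, so the device is actually in triode.
In triode I_D = k_n[V_ov V_DS − ½ V_DS²] and I_D = (V_DD − V_DS)/R_D. Equating: 15 V_DS² − 37.86 V_DS + 9.15 = 0, giving V_DS = 0.271 V (the root below V_ov).
I_D = (9.15 − 0.271) / 33.3 = 0.267 mA.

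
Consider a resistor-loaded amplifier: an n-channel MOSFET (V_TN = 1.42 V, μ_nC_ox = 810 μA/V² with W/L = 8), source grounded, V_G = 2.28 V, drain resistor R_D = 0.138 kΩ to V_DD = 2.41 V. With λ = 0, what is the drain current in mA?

I_D = 2.40 mA

V_GS = V_G = 2.28 V, so V_ov = 2.28 − 1.42 = 0.86 V.
k_n = μ_nC_ox · (W/L) = 6.48 mA/V².
Assume saturation: I_D = ½ k_n V_ov² = 0.5 × 6.48 × 0.86² = 2.4 mA, giving V_DS = V_DD − I_D R_D = 2.41 − 2.4 × 0.138 = 2.08 V.
V_DS = 2.08 V ≥ V_ov = 0.86 V, confirming saturation.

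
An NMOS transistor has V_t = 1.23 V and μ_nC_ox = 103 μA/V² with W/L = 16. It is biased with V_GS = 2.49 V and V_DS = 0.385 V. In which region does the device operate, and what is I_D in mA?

Triode; I_D = 0.677 mA

k_n = μ_nC_ox · (W/L) = 1.648 mA/V².
V_ov = V_GS − V_t = 2.49 − 1.23 = 1.26 V.
Since V_DS = 0.385 V < V_ov = 1.26 V, the device is in the triode region.
I_D = k_n [V_ov · V_DS − ½ V_DS²] = 1.648 × [1.26 × 0.385 − 0.5 × 0.385²] = 0.677 mA.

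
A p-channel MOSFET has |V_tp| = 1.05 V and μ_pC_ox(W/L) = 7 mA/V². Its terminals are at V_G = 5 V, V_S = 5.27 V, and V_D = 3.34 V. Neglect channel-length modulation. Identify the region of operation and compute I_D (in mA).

Cutoff; I_D = 0 mA

V_SG = V_S − V_G = 5.27 − 5 = 0.27 V; V_SD = V_S − V_D = 5.27 − 3.34 = 1.93 V.
V_SG = 0.27 V < |V_tp| = 1.05 V, so the transistor is in cutoff.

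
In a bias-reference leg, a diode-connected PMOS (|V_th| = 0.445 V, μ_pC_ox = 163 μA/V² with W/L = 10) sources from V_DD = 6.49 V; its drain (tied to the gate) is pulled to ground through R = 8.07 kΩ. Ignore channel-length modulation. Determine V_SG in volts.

V_SG = 1.33 V

With gate tied to drain, V_SG = V_SD ≥ V_SG − |V_th|, so the device is in saturation.
k_p = μ_pC_ox · (W/L) = 1.63 mA/V².
KCL at the drain: ½ k_p (V_SG − |V_th|)² = (V_DD − V_SG)/R.
Let x = V_SG − 0.445. Then 6.58 x² + x − 6.045 = 0, giving x = 0.886 V (positive root), so V_SG = 1.33 V.
I_D = (V_DD − V_SG)/R = (6.49 − 1.33) / 8.07 = 0.639 mA.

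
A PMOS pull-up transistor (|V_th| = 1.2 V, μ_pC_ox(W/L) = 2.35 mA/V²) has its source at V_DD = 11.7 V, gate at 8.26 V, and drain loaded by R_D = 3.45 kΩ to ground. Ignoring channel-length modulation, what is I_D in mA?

V_SG = V_DD − V_G = 11.7 − 8.26 = 3.44 V, so V_ov = 3.44 − 1.2 = 2.24 V.
Assume saturation: I_D = ½ k_p V_ov² = 0.5 × 2.35 × 2.24² = 5.9 mA, giving V_SD = V_DD − I_D R_D = 11.7 − 5.9 × 3.45 = -8.64 V.
But -8.64 V < V_ov = 2.24 V, so the device is actually in triode.
In triode I_D = k_p[V_ov V_SD − ½ V_SD²] and I_D = (V_DD − V_SD)/R_D. Equating: 4.05 V_SD² − 19.16 V_SD + 11.7 = 0, giving V_SD = 0.72 V (the root below V_ov).
I_D = (11.7 − 0.72) / 3.45 = 3.18 mA.

I_D = 3.18 mA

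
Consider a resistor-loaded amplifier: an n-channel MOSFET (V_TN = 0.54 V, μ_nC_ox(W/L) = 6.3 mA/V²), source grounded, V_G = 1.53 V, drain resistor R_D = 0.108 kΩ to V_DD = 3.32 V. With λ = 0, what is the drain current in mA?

I_D = 3.09 mA

V_GS = V_G = 1.53 V, so V_ov = 1.53 − 0.54 = 0.99 V.
Assume saturation: I_D = ½ k_n V_ov² = 0.5 × 6.3 × 0.99² = 3.09 mA, giving V_DS = V_DD − I_D R_D = 3.32 − 3.09 × 0.108 = 2.99 V.
V_DS = 2.99 V ≥ V_ov = 0.99 V, confirming saturation.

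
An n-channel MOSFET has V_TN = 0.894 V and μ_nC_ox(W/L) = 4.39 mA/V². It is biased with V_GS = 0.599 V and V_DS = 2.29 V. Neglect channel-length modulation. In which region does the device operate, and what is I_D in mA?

V_GS = 0.599 V < V_TN = 0.894 V, so the transistor is in cutoff.

Cutoff; I_D = 0 mA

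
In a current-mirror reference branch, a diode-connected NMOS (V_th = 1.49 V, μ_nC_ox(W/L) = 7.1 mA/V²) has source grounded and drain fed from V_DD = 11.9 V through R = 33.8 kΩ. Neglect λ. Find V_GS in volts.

With gate tied to drain, V_GS = V_DS ≥ V_GS − V_th, so the device is in saturation.
KCL at the drain: ½ k_n (V_GS − V_th)² = (V_DD − V_GS)/R.
Let x = V_GS − 1.49. Then 120 x² + x − 10.41 = 0, giving x = 0.29 V (positive root), so V_GS = 1.78 V.
I_D = (V_DD − V_GS)/R = (11.9 − 1.78) / 33.8 = 0.299 mA.

V_GS = 1.78 V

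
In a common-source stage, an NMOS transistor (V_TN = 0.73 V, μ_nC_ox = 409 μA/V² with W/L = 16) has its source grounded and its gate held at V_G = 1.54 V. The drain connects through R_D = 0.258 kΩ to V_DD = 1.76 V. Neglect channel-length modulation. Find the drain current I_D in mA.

I_D = 2.15 mA

V_GS = V_G = 1.54 V, so V_ov = 1.54 − 0.73 = 0.81 V.
k_n = μ_nC_ox · (W/L) = 6.544 mA/V².
Assume saturation: I_D = ½ k_n V_ov² = 0.5 × 6.544 × 0.81² = 2.15 mA, giving V_DS = V_DD − I_D R_D = 1.76 − 2.15 × 0.258 = 1.21 V.
V_DS = 1.21 V ≥ V_ov = 0.81 V, confirming saturation.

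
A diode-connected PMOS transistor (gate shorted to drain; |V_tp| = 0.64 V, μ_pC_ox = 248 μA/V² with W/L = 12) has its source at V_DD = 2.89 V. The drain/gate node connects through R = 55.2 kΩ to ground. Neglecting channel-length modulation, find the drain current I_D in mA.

With gate tied to drain, V_SG = V_SD ≥ V_SG − |V_tp|, so the device is in saturation.
k_p = μ_pC_ox · (W/L) = 2.976 mA/V².
KCL at the drain: ½ k_p (V_SG − |V_tp|)² = (V_DD − V_SG)/R.
Let x = V_SG − 0.64. Then 82.1 x² + x − 2.25 = 0, giving x = 0.16 V (positive root), so V_SG = 0.8 V.
I_D = (V_DD − V_SG)/R = (2.89 − 0.8) / 55.2 = 0.0379 mA.

I_D = 0.0379 mA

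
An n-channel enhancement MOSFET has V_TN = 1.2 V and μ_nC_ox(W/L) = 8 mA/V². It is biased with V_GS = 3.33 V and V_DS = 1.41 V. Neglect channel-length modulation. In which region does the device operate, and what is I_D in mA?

Triode; I_D = 16.1 mA

V_ov = V_GS − V_TN = 3.33 − 1.2 = 2.13 V.
Since V_DS = 1.41 V < V_ov = 2.13 V, the device is in the triode region.
I_D = k_n [V_ov · V_DS − ½ V_DS²] = 8 × [2.13 × 1.41 − 0.5 × 1.41²] = 16.1 mA.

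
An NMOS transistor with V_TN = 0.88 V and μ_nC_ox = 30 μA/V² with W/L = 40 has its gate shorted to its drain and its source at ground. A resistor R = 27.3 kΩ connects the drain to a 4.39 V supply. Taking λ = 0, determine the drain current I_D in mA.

With gate tied to drain, V_GS = V_DS ≥ V_GS − V_TN, so the device is in saturation.
k_n = μ_nC_ox · (W/L) = 1.2 mA/V².
KCL at the drain: ½ k_n (V_GS − V_TN)² = (V_DD − V_GS)/R.
Let x = V_GS − 0.88. Then 16.4 x² + x − 3.51 = 0, giving x = 0.433 V (positive root), so V_GS = 1.31 V.
I_D = (V_DD − V_GS)/R = (4.39 − 1.31) / 27.3 = 0.113 mA.

I_D = 0.113 mA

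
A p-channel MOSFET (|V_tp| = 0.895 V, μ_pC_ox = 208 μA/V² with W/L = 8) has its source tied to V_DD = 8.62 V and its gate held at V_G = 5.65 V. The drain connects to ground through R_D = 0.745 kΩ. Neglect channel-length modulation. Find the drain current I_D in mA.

V_SG = V_DD − V_G = 8.62 − 5.65 = 2.97 V, so V_ov = 2.97 − 0.895 = 2.07 V.
k_p = μ_pC_ox · (W/L) = 1.664 mA/V².
Assume saturation: I_D = ½ k_p V_ov² = 0.5 × 1.664 × 2.07² = 3.58 mA, giving V_SD = V_DD − I_D R_D = 8.62 − 3.58 × 0.745 = 5.95 V.
V_SD = 5.95 V ≥ V_ov = 2.07 V, confirming saturation.

I_D = 3.58 mA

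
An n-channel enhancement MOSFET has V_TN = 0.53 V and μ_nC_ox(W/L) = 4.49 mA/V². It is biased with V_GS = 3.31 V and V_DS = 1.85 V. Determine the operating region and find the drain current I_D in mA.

Triode; I_D = 15.4 mA

V_ov = V_GS − V_TN = 3.31 − 0.53 = 2.78 V.
Since V_DS = 1.85 V < V_ov = 2.78 V, the device is in the triode region.
I_D = k_n [V_ov · V_DS − ½ V_DS²] = 4.49 × [2.78 × 1.85 − 0.5 × 1.85²] = 15.4 mA.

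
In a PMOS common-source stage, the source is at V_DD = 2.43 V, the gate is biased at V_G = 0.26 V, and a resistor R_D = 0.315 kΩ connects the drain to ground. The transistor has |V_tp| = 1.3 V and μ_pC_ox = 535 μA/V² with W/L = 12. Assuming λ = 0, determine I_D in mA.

I_D = 2.43 mA

V_SG = V_DD − V_G = 2.43 − 0.26 = 2.17 V, so V_ov = 2.17 − 1.3 = 0.87 V.
k_p = μ_pC_ox · (W/L) = 6.42 mA/V².
Assume saturation: I_D = ½ k_p V_ov² = 0.5 × 6.42 × 0.87² = 2.43 mA, giving V_SD = V_DD − I_D R_D = 2.43 − 2.43 × 0.315 = 1.66 V.
V_SD = 1.66 V ≥ V_ov = 0.87 V, confirming saturation.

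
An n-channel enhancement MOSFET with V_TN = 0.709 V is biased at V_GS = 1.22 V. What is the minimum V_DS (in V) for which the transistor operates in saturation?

V_DS,sat = 0.511 V

The boundary between triode and saturation is V_DS = V_GS − V_TN = V_ov.
V_ov = 1.22 − 0.709 = 0.511 V.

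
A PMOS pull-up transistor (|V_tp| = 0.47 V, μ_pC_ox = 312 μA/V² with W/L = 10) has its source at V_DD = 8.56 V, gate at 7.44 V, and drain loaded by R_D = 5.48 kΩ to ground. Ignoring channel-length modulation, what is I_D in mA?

I_D = 0.659 mA

V_SG = V_DD − V_G = 8.56 − 7.44 = 1.12 V, so V_ov = 1.12 − 0.47 = 0.65 V.
k_p = μ_pC_ox · (W/L) = 3.12 mA/V².
Assume saturation: I_D = ½ k_p V_ov² = 0.5 × 3.12 × 0.65² = 0.659 mA, giving V_SD = V_DD − I_D R_D = 8.56 − 0.659 × 5.48 = 4.95 V.
V_SD = 4.95 V ≥ V_ov = 0.65 V, confirming saturation.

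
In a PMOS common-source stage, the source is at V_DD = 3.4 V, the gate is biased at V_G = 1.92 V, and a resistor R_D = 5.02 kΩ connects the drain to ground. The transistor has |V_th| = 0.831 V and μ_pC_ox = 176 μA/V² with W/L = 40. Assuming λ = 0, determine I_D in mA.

V_SG = V_DD − V_G = 3.4 − 1.92 = 1.48 V, so V_ov = 1.48 − 0.831 = 0.649 V.
k_p = μ_pC_ox · (W/L) = 7.04 mA/V².
Assume saturation: I_D = ½ k_p V_ov² = 0.5 × 7.04 × 0.649² = 1.48 mA, giving V_SD = V_DD − I_D R_D = 3.4 − 1.48 × 5.02 = -4.04 V.
But -4.04 V < V_ov = 0.649 V, so the device is actually in triode.
In triode I_D = k_p[V_ov V_SD − ½ V_SD²] and I_D = (V_DD − V_SD)/R_D. Equating: 17.7 V_SD² − 23.94 V_SD + 3.4 = 0, giving V_SD = 0.161 V (the root below V_ov).
I_D = (3.4 − 0.161) / 5.02 = 0.645 mA.

I_D = 0.645 mA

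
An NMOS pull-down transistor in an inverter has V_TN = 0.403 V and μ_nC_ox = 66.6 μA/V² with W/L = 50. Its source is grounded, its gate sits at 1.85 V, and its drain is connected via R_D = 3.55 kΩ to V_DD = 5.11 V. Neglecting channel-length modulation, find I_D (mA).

V_GS = V_G = 1.85 V, so V_ov = 1.85 − 0.403 = 1.45 V.
k_n = μ_nC_ox · (W/L) = 3.33 mA/V².
Assume saturation: I_D = ½ k_n V_ov² = 0.5 × 3.33 × 1.45² = 3.49 mA, giving V_DS = V_DD − I_D R_D = 5.11 − 3.49 × 3.55 = -7.27 V.
But -7.27 V < V_ov = 1.45 V, so the device is actually in triode.
In triode I_D = k_n[V_ov V_DS − ½ V_DS²] and I_D = (V_DD − V_DS)/R_D. Equating: 5.91 V_DS² − 18.11 V_DS + 5.11 = 0, giving V_DS = 0.315 V (the root below V_ov).
I_D = (5.11 − 0.315) / 3.55 = 1.35 mA.

I_D = 1.35 mA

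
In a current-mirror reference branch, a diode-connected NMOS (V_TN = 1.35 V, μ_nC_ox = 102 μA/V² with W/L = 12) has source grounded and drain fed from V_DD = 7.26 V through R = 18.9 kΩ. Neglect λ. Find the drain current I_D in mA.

With gate tied to drain, V_GS = V_DS ≥ V_GS − V_TN, so the device is in saturation.
k_n = μ_nC_ox · (W/L) = 1.224 mA/V².
KCL at the drain: ½ k_n (V_GS − V_TN)² = (V_DD − V_GS)/R.
Let x = V_GS − 1.35. Then 11.6 x² + x − 5.91 = 0, giving x = 0.673 V (positive root), so V_GS = 2.02 V.
I_D = (V_DD − V_GS)/R = (7.26 − 2.02) / 18.9 = 0.277 mA.

I_D = 0.277 mA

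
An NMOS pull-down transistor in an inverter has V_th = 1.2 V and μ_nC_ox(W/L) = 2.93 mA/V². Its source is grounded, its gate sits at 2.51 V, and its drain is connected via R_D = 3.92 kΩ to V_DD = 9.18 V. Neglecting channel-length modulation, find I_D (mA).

V_GS = V_G = 2.51 V, so V_ov = 2.51 − 1.2 = 1.31 V.
Assume saturation: I_D = ½ k_n V_ov² = 0.5 × 2.93 × 1.31² = 2.51 mA, giving V_DS = V_DD − I_D R_D = 9.18 − 2.51 × 3.92 = -0.675 V.
But -0.675 V < V_ov = 1.31 V, so the device is actually in triode.
In triode I_D = k_n[V_ov V_DS − ½ V_DS²] and I_D = (V_DD − V_DS)/R_D. Equating: 5.74 V_DS² − 16.05 V_DS + 9.18 = 0, giving V_DS = 0.803 V (the root below V_ov).
I_D = (9.18 − 0.803) / 3.92 = 2.14 mA.

I_D = 2.14 mA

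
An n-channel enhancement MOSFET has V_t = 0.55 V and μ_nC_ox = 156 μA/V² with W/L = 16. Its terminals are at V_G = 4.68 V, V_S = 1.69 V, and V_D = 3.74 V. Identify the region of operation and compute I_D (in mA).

V_GS = V_G − V_S = 4.68 − 1.69 = 2.99 V; V_DS = V_D − V_S = 3.74 − 1.69 = 2.05 V.
k_n = μ_nC_ox · (W/L) = 2.496 mA/V².
V_ov = V_GS − V_t = 2.99 − 0.55 = 2.44 V.
Since V_DS = 2.05 V < V_ov = 2.44 V, the device is in the triode region.
I_D = k_n [V_ov · V_DS − ½ V_DS²] = 2.496 × [2.44 × 2.05 − 0.5 × 2.05²] = 7.24 mA.

Triode; I_D = 7.24 mA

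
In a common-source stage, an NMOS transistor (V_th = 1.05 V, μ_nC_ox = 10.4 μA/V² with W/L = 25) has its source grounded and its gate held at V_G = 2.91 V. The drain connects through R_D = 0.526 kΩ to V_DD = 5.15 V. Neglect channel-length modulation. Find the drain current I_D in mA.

I_D = 0.450 mA

V_GS = V_G = 2.91 V, so V_ov = 2.91 − 1.05 = 1.86 V.
k_n = μ_nC_ox · (W/L) = 0.26 mA/V².
Assume saturation: I_D = ½ k_n V_ov² = 0.5 × 0.26 × 1.86² = 0.45 mA, giving V_DS = V_DD − I_D R_D = 5.15 − 0.45 × 0.526 = 4.91 V.
V_DS = 4.91 V ≥ V_ov = 1.86 V, confirming saturation.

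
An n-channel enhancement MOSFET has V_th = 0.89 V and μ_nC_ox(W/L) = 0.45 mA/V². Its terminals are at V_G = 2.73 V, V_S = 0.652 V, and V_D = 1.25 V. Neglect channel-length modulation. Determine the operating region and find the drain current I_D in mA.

Triode; I_D = 0.239 mA

V_GS = V_G − V_S = 2.73 − 0.652 = 2.08 V; V_DS = V_D − V_S = 1.25 − 0.652 = 0.598 V.
V_ov = V_GS − V_th = 2.08 − 0.89 = 1.19 V.
Since V_DS = 0.598 V < V_ov = 1.19 V, the device is in the triode region.
I_D = k_n [V_ov · V_DS − ½ V_DS²] = 0.45 × [1.19 × 0.598 − 0.5 × 0.598²] = 0.239 mA.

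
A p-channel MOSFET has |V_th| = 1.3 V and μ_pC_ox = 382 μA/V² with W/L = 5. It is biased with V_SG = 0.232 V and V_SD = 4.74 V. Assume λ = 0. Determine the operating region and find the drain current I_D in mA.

V_SG = 0.232 V < |V_th| = 1.3 V, so the transistor is in cutoff.

Cutoff; I_D = 0 mA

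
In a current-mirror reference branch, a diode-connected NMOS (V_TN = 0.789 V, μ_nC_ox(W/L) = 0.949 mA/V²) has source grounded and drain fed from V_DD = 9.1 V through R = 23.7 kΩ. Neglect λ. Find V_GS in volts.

V_GS = 1.61 V

With gate tied to drain, V_GS = V_DS ≥ V_GS − V_TN, so the device is in saturation.
KCL at the drain: ½ k_n (V_GS − V_TN)² = (V_DD − V_GS)/R.
Let x = V_GS − 0.789. Then 11.2 x² + x − 8.311 = 0, giving x = 0.816 V (positive root), so V_GS = 1.61 V.
I_D = (V_DD − V_GS)/R = (9.1 − 1.61) / 23.7 = 0.316 mA.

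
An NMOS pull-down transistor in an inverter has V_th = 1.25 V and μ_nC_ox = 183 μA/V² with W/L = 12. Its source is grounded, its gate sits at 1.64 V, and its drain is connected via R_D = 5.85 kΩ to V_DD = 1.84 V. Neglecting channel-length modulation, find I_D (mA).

I_D = 0.167 mA

V_GS = V_G = 1.64 V, so V_ov = 1.64 − 1.25 = 0.39 V.
k_n = μ_nC_ox · (W/L) = 2.196 mA/V².
Assume saturation: I_D = ½ k_n V_ov² = 0.5 × 2.196 × 0.39² = 0.167 mA, giving V_DS = V_DD − I_D R_D = 1.84 − 0.167 × 5.85 = 0.863 V.
V_DS = 0.863 V ≥ V_ov = 0.39 V, confirming saturation.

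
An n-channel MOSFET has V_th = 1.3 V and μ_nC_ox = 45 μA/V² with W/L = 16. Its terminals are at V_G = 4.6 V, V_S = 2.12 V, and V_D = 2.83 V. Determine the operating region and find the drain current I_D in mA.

V_GS = V_G − V_S = 4.6 − 2.12 = 2.48 V; V_DS = V_D − V_S = 2.83 − 2.12 = 0.71 V.
k_n = μ_nC_ox · (W/L) = 0.72 mA/V².
V_ov = V_GS − V_th = 2.48 − 1.3 = 1.18 V.
Since V_DS = 0.71 V < V_ov = 1.18 V, the device is in the triode region.
I_D = k_n [V_ov · V_DS − ½ V_DS²] = 0.72 × [1.18 × 0.71 − 0.5 × 0.71²] = 0.422 mA.

Triode; I_D = 0.422 mA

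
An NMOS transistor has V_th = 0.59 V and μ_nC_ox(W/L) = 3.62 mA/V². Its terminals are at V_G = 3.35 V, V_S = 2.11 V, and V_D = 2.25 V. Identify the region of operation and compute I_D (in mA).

V_GS = V_G − V_S = 3.35 − 2.11 = 1.24 V; V_DS = V_D − V_S = 2.25 − 2.11 = 0.14 V.
V_ov = V_GS − V_th = 1.24 − 0.59 = 0.65 V.
Since V_DS = 0.14 V < V_ov = 0.65 V, the device is in the triode region.
I_D = k_n [V_ov · V_DS − ½ V_DS²] = 3.62 × [0.65 × 0.14 − 0.5 × 0.14²] = 0.294 mA.

Triode; I_D = 0.294 mA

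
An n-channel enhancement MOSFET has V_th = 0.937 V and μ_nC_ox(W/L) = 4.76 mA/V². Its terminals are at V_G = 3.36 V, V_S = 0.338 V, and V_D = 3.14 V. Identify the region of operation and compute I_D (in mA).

V_GS = V_G − V_S = 3.36 − 0.338 = 3.02 V; V_DS = V_D − V_S = 3.14 − 0.338 = 2.8 V.
V_ov = V_GS − V_th = 3.02 − 0.937 = 2.08 V.
Since V_DS = 2.8 V ≥ V_ov = 2.08 V, the device is in saturation.
I_D = ½ k_n V_ov² = 0.5 × 4.76 × 2.08² = 10.3 mA.

Saturation; I_D = 10.3 mA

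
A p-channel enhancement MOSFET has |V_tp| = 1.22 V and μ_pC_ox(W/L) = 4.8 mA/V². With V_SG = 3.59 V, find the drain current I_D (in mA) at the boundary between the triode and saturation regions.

At the boundary V_SD = V_ov = V_SG − |V_tp| = 3.59 − 1.22 = 2.37 V.
I_D = ½ k_p V_ov² = 0.5 × 4.8 × 2.37² = 13.5 mA.

I_D = 13.5 mA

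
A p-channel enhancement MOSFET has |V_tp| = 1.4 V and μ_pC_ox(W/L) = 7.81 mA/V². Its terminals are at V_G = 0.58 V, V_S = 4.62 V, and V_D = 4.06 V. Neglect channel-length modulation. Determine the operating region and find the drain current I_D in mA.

V_SG = V_S − V_G = 4.62 − 0.58 = 4.04 V; V_SD = V_S − V_D = 4.62 − 4.06 = 0.56 V.
V_ov = V_SG − |V_tp| = 4.04 − 1.4 = 2.64 V.
Since V_SD = 0.56 V < V_ov = 2.64 V, the device is in the triode region.
I_D = k_p [V_ov · V_SD − ½ V_SD²] = 7.81 × [2.64 × 0.56 − 0.5 × 0.56²] = 10.3 mA.

Triode; I_D = 10.3 mA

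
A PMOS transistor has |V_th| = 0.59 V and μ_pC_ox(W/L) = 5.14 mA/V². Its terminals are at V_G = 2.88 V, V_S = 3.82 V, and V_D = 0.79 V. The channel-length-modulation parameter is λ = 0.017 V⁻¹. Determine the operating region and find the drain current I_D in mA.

Saturation; I_D = 0.331 mA

V_SG = V_S − V_G = 3.82 − 2.88 = 0.94 V; V_SD = V_S − V_D = 3.82 − 0.79 = 3.03 V.
V_ov = V_SG − |V_th| = 0.94 − 0.59 = 0.35 V.
Since V_SD = 3.03 V ≥ V_ov = 0.35 V, the device is in saturation.
I_D = ½ k_p V_ov² (1 + λ V_SD) = 0.5 × 5.14 × 0.35² × (1 + 0.017 × 3.03) = 0.331 mA.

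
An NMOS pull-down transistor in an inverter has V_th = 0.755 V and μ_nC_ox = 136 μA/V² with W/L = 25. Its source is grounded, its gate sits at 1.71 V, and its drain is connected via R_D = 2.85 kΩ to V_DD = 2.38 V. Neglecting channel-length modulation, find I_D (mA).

I_D = 0.742 mA

V_GS = V_G = 1.71 V, so V_ov = 1.71 − 0.755 = 0.955 V.
k_n = μ_nC_ox · (W/L) = 3.4 mA/V².
Assume saturation: I_D = ½ k_n V_ov² = 0.5 × 3.4 × 0.955² = 1.55 mA, giving V_DS = V_DD − I_D R_D = 2.38 − 1.55 × 2.85 = -2.04 V.
But -2.04 V < V_ov = 0.955 V, so the device is actually in triode.
In triode I_D = k_n[V_ov V_DS − ½ V_DS²] and I_D = (V_DD − V_DS)/R_D. Equating: 4.84 V_DS² − 10.25 V_DS + 2.38 = 0, giving V_DS = 0.265 V (the root below V_ov).
I_D = (2.38 − 0.265) / 2.85 = 0.742 mA.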